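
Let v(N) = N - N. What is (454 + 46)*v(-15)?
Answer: 0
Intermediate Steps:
v(N) = 0
(454 + 46)*v(-15) = (454 + 46)*0 = 500*0 = 0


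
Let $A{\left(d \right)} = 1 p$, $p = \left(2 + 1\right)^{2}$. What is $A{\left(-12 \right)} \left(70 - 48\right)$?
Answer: $198$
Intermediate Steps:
$p = 9$ ($p = 3^{2} = 9$)
$A{\left(d \right)} = 9$ ($A{\left(d \right)} = 1 \cdot 9 = 9$)
$A{\left(-12 \right)} \left(70 - 48\right) = 9 \left(70 - 48\right) = 9 \cdot 22 = 198$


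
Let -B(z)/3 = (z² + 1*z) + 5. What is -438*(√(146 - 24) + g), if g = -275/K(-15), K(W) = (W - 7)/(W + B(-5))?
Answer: 492750 - 438*√122 ≈ 4.8791e+5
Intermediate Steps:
B(z) = -15 - 3*z - 3*z² (B(z) = -3*((z² + 1*z) + 5) = -3*((z² + z) + 5) = -3*((z + z²) + 5) = -3*(5 + z + z²) = -15 - 3*z - 3*z²)
K(W) = (-7 + W)/(-75 + W) (K(W) = (W - 7)/(W + (-15 - 3*(-5) - 3*(-5)²)) = (-7 + W)/(W + (-15 + 15 - 3*25)) = (-7 + W)/(W + (-15 + 15 - 75)) = (-7 + W)/(W - 75) = (-7 + W)/(-75 + W))
g = -1125 (g = -275*(-75 - 15)/(-7 - 15) = -275/(-22/(-90)) = -275/((-1/90*(-22))) = -275/11/45 = -275*45/11 = -1125)
-438*(√(146 - 24) + g) = -438*(√(146 - 24) - 1125) = -438*(√122 - 1125) = -438*(-1125 + √122) = 492750 - 438*√122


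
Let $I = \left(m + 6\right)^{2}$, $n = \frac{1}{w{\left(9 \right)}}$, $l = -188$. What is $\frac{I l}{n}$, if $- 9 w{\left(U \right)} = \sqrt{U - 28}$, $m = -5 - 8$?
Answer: $\frac{9212 i \sqrt{19}}{9} \approx 4461.6 i$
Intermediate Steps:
$m = -13$ ($m = -5 - 8 = -13$)
$w{\left(U \right)} = - \frac{\sqrt{-28 + U}}{9}$ ($w{\left(U \right)} = - \frac{\sqrt{U - 28}}{9} = - \frac{\sqrt{-28 + U}}{9}$)
$n = \frac{9 i \sqrt{19}}{19}$ ($n = \frac{1}{\left(- \frac{1}{9}\right) \sqrt{-28 + 9}} = \frac{1}{\left(- \frac{1}{9}\right) \sqrt{-19}} = \frac{1}{\left(- \frac{1}{9}\right) i \sqrt{19}} = \frac{9 i \sqrt{19}}{19} \approx 2.0647 i$)
$I = 49$ ($I = \left(-13 + 6\right)^{2} = \left(-7\right)^{2} = 49$)
$\frac{I l}{n} = \frac{49 \left(-188\right)}{\frac{9}{19} i \sqrt{19}} = - 9212 \left(- \frac{i \sqrt{19}}{9}\right) = \frac{9212 i \sqrt{19}}{9}$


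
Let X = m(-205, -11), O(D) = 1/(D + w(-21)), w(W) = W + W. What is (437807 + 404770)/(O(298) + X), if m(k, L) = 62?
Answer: 71899904/5291 ≈ 13589.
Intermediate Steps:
w(W) = 2*W
O(D) = 1/(-42 + D) (O(D) = 1/(D + 2*(-21)) = 1/(D - 42) = 1/(-42 + D))
X = 62
(437807 + 404770)/(O(298) + X) = (437807 + 404770)/(1/(-42 + 298) + 62) = 842577/(1/256 + 62) = 842577/(15873/256) = 842577*(256/15873) = 71899904/5291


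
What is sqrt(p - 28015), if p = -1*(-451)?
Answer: 2*I*sqrt(6891) ≈ 166.02*I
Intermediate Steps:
p = 451
sqrt(p - 28015) = sqrt(451 - 28015) = sqrt(-27564) = 2*I*sqrt(6891)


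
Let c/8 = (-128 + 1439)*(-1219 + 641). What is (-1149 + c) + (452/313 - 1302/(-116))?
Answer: -110071338823/18154 ≈ -6.0632e+6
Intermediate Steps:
c = -6062064 (c = 8*((-128 + 1439)*(-1219 + 641)) = 8*(1311*(-578)) = 8*(-757758) = -6062064)
(-1149 + c) + (452/313 - 1302/(-116)) = (-1149 - 6062064) + (452/313 - 1302/(-116)) = -6063213 + (452*(1/313) - 1302*(-1/116)) = -6063213 + (452/313 + 651/58) = -6063213 + 229979/18154 = -110071338823/18154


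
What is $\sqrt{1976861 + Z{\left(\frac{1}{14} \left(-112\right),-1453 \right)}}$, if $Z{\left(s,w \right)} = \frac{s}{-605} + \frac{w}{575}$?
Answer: $\frac{\sqrt{3163418371186}}{1265} \approx 1406.0$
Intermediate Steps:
$Z{\left(s,w \right)} = - \frac{s}{605} + \frac{w}{575}$ ($Z{\left(s,w \right)} = s \left(- \frac{1}{605}\right) + w \frac{1}{575} = - \frac{s}{605} + \frac{w}{575}$)
$\sqrt{1976861 + Z{\left(\frac{1}{14} \left(-112\right),-1453 \right)}} = \sqrt{1976861 - \left(\frac{1453}{575} + \frac{\frac{1}{14} \left(-112\right)}{605}\right)} = \sqrt{1976861 - \frac{174893}{69575}} = \sqrt{\frac{137539929182}{69575}} = \frac{\sqrt{3163418371186}}{1265}$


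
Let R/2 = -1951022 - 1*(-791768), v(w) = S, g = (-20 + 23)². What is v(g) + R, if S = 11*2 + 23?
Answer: -2318463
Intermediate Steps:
S = 45 (S = 22 + 23 = 45)
g = 9 (g = 3² = 9)
v(w) = 45
R = -2318508 (R = 2*(-1951022 - 1*(-791768)) = 2*(-1951022 + 791768) = 2*(-1159254) = -2318508)
v(g) + R = 45 - 2318508 = -2318463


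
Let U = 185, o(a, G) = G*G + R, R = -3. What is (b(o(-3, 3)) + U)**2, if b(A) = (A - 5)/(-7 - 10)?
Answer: 9884736/289 ≈ 34203.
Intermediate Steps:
o(a, G) = -3 + G**2 (o(a, G) = G*G - 3 = G**2 - 3 = -3 + G**2)
b(A) = 5/17 - A/17 (b(A) = (-5 + A)/(-17) = (-5 + A)*(-1/17) = 5/17 - A/17)
(b(o(-3, 3)) + U)**2 = ((5/17 - (-3 + 3**2)/17) + 185)**2 = ((5/17 - (-3 + 9)/17) + 185)**2 = ((5/17 - 1/17*6) + 185)**2 = ((5/17 - 6/17) + 185)**2 = (-1/17 + 185)**2 = (3144/17)**2 = 9884736/289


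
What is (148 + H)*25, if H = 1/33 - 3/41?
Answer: 5004650/1353 ≈ 3698.9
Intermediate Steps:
H = -58/1353 (H = 1*(1/33) - 3*1/41 = 1/33 - 3/41 = -58/1353 ≈ -0.042868)
(148 + H)*25 = (148 - 58/1353)*25 = (200186/1353)*25 = 5004650/1353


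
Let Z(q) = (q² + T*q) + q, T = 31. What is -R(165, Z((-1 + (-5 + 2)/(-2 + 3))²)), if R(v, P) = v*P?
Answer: -126720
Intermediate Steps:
Z(q) = q² + 32*q (Z(q) = (q² + 31*q) + q = q² + 32*q)
R(v, P) = P*v
-R(165, Z((-1 + (-5 + 2)/(-2 + 3))²)) = -(-1 + (-5 + 2)/(-2 + 3))²*(32 + (-1 + (-5 + 2)/(-2 + 3))²)*165 = -(-1 - 3/1)²*(32 + (-1 - 3/1)²)*165 = -(-1 - 3*1)²*(32 + (-1 - 3*1)²)*165 = -(-1 - 3)²*(32 + (-1 - 3)²)*165 = -(-4)²*(32 + (-4)²)*165 = -16*(32 + 16)*165 = -16*48*165 = -768*165 = -1*126720 = -126720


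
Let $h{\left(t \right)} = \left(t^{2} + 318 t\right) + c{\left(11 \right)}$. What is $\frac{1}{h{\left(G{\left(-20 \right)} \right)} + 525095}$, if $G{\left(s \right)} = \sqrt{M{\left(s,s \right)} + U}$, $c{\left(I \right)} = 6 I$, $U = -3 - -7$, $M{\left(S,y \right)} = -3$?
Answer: $\frac{1}{525480} \approx 1.903 \cdot 10^{-6}$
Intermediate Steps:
$U = 4$ ($U = -3 + 7 = 4$)
$G{\left(s \right)} = 1$ ($G{\left(s \right)} = \sqrt{-3 + 4} = \sqrt{1} = 1$)
$h{\left(t \right)} = 66 + t^{2} + 318 t$ ($h{\left(t \right)} = \left(t^{2} + 318 t\right) + 6 \cdot 11 = \left(t^{2} + 318 t\right) + 66 = 66 + t^{2} + 318 t$)
$\frac{1}{h{\left(G{\left(-20 \right)} \right)} + 525095} = \frac{1}{\left(66 + 1^{2} + 318 \cdot 1\right) + 525095} = \frac{1}{\left(66 + 1 + 318\right) + 525095} = \frac{1}{385 + 525095} = \frac{1}{525480}$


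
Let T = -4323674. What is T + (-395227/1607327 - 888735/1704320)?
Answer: -2368854544688448269/547879910528 ≈ -4.3237e+6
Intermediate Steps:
T + (-395227/1607327 - 888735/1704320) = -4323674 + (-395227/1607327 - 888735/1704320) = -4323674 + (-395227*1/1607327 - 888735*1/1704320) = -4323674 + (-395227/1607327 - 177747/340864) = -4323674 - 420416208397/547879910528 = -2368854544688448269/547879910528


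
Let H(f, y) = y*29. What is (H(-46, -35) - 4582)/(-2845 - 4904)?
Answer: 5597/7749 ≈ 0.72229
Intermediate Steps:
H(f, y) = 29*y
(H(-46, -35) - 4582)/(-2845 - 4904) = (29*(-35) - 4582)/(-2845 - 4904) = (-1015 - 4582)/(-7749) = -5597*(-1/7749) = 5597/7749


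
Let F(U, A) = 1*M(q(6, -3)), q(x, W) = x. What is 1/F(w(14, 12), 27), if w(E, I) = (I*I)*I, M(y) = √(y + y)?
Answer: √3/6 ≈ 0.28868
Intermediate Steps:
M(y) = √2*√y (M(y) = √(2*y) = √2*√y)
w(E, I) = I³ (w(E, I) = I²*I = I³)
F(U, A) = 2*√3 (F(U, A) = 1*(√2*√6) = 1*(2*√3) = 2*√3)
1/F(w(14, 12), 27) = 1/(2*√3) = √3/6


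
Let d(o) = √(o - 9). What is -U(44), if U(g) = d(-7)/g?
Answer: -I/11 ≈ -0.090909*I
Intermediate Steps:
d(o) = √(-9 + o)
U(g) = 4*I/g (U(g) = √(-9 - 7)/g = √(-16)/g = (4*I)/g = 4*I/g)
-U(44) = -4*I/44 = -I/11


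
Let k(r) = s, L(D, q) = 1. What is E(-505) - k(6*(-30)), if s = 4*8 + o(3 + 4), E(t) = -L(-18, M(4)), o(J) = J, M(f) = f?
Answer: -40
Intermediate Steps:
E(t) = -1 (E(t) = -1*1 = -1)
s = 39 (s = 4*8 + (3 + 4) = 32 + 7 = 39)
k(r) = 39
E(-505) - k(6*(-30)) = -1 - 1*39 = -1 - 39 = -40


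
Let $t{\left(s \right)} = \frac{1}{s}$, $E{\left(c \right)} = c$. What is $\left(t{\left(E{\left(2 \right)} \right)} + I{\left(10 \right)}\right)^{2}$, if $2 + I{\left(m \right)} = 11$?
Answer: $\frac{361}{4} \approx 90.25$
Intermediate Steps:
$I{\left(m \right)} = 9$ ($I{\left(m \right)} = -2 + 11 = 9$)
$\left(t{\left(E{\left(2 \right)} \right)} + I{\left(10 \right)}\right)^{2} = \left(\frac{1}{2} + 9\right)^{2} = \left(\frac{19}{2}\right)^{2} = \frac{361}{4}$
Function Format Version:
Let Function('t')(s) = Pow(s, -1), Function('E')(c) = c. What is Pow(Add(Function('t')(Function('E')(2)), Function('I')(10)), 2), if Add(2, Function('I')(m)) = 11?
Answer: Rational(361, 4) ≈ 90.250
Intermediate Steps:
Function('I')(m) = 9 (Function('I')(m) = Add(-2, 11) = 9)
Pow(Add(Function('t')(Function('E')(2)), Function('I')(10)), 2) = Pow(Add(Pow(2, -1), 9), 2) = Pow(Add(Rational(1, 2), 9), 2) = Pow(Rational(19, 2), 2) = Rational(361, 4)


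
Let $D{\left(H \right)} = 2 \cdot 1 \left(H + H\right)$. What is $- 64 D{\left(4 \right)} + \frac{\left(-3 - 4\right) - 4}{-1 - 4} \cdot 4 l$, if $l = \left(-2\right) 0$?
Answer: $-1024$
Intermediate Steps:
$l = 0$
$D{\left(H \right)} = 4 H$ ($D{\left(H \right)} = 2 \cdot 1 \cdot 2 H = 2 \cdot 2 H = 4 H$)
$- 64 D{\left(4 \right)} + \frac{\left(-3 - 4\right) - 4}{-1 - 4} \cdot 4 l = - 64 \cdot 4 \cdot 4 + \frac{\left(-3 - 4\right) - 4}{-1 - 4} \cdot 4 \cdot 0 = \left(-64\right) 16 + \frac{-7 - 4}{-5} \cdot 4 \cdot 0 = -1024 + \left(-11\right) \left(- \frac{1}{5}\right) 4 \cdot 0 = -1024 + \frac{11}{5} \cdot 4 \cdot 0 = -1024 + \frac{44}{5} \cdot 0 = -1024 + 0 = -1024$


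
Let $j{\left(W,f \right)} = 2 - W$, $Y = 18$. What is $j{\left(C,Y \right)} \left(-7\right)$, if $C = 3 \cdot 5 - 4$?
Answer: $63$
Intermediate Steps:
$C = 11$ ($C = 15 - 4 = 11$)
$j{\left(C,Y \right)} \left(-7\right) = \left(2 - 11\right) \left(-7\right) = \left(-9\right) \left(-7\right) = 63$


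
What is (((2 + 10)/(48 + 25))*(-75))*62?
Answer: -55800/73 ≈ -764.38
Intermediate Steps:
(((2 + 10)/(48 + 25))*(-75))*62 = ((12/73)*(-75))*62 = -900/73*62 = -55800/73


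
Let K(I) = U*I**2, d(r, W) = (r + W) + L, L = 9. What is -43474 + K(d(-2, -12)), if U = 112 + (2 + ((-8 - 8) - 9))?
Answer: -41249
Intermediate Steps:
d(r, W) = 9 + W + r (d(r, W) = (r + W) + 9 = (W + r) + 9 = 9 + W + r)
U = 89 (U = 112 + (2 + (-16 - 9)) = 112 + (2 - 25) = 112 - 23 = 89)
K(I) = 89*I**2
-43474 + K(d(-2, -12)) = -43474 + 89*(9 - 12 - 2)**2 = -43474 + 89*(-5)**2 = -43474 + 89*25 = -43474 + 2225 = -41249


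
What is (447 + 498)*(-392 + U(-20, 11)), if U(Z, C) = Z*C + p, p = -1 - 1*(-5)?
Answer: -574560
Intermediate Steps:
p = 4 (p = -1 + 5 = 4)
U(Z, C) = 4 + C*Z (U(Z, C) = Z*C + 4 = C*Z + 4 = 4 + C*Z)
(447 + 498)*(-392 + U(-20, 11)) = (447 + 498)*(-392 + (4 + 11*(-20))) = 945*(-392 + (4 - 220)) = 945*(-392 - 216) = 945*(-608) = -574560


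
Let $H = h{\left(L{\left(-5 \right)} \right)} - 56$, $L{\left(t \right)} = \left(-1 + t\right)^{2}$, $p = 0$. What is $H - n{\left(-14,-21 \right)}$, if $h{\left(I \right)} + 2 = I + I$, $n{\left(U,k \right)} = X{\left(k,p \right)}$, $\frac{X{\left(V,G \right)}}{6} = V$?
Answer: $140$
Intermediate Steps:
$X{\left(V,G \right)} = 6 V$
$n{\left(U,k \right)} = 6 k$
$h{\left(I \right)} = -2 + 2 I$ ($h{\left(I \right)} = -2 + \left(I + I\right) = -2 + 2 I$)
$H = 14$ ($H = \left(-2 + 2 \left(-1 - 5\right)^{2}\right) - 56 = \left(-2 + 2 \left(-6\right)^{2}\right) - 56 = \left(-2 + 2 \cdot 36\right) - 56 = \left(-2 + 72\right) - 56 = 70 - 56 = 14$)
$H - n{\left(-14,-21 \right)} = 14 - 6 \left(-21\right) = 14 - -126 = 14 + 126 = 140$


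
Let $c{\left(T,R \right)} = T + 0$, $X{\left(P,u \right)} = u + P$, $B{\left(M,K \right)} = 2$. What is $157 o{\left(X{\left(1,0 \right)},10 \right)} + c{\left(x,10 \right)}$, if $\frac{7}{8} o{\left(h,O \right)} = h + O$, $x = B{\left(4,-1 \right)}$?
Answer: $\frac{13830}{7} \approx 1975.7$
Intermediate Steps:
$X{\left(P,u \right)} = P + u$
$x = 2$
$o{\left(h,O \right)} = \frac{8 O}{7} + \frac{8 h}{7}$ ($o{\left(h,O \right)} = \frac{8 \left(h + O\right)}{7} = \frac{8 \left(O + h\right)}{7} = \frac{8 O}{7} + \frac{8 h}{7}$)
$c{\left(T,R \right)} = T$
$157 o{\left(X{\left(1,0 \right)},10 \right)} + c{\left(x,10 \right)} = 157 \left(\frac{8}{7} \cdot 10 + \frac{8 \left(1 + 0\right)}{7}\right) + 2 = 157 \left(\frac{80}{7} + \frac{8}{7} \cdot 1\right) + 2 = 157 \left(\frac{80}{7} + \frac{8}{7}\right) + 2 = 157 \cdot \frac{88}{7} + 2 = \frac{13816}{7} + 2 = \frac{13830}{7}$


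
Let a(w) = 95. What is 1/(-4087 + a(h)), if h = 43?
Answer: -1/3992 ≈ -0.00025050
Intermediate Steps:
1/(-4087 + a(h)) = 1/(-4087 + 95) = 1/(-3992) = -1/3992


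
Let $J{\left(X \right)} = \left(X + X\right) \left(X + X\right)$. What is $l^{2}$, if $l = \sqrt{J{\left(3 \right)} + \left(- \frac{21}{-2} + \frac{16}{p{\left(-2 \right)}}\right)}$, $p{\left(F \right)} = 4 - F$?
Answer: $\frac{295}{6} \approx 49.167$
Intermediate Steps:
$J{\left(X \right)} = 4 X^{2}$ ($J{\left(X \right)} = 2 X 2 X = 4 X^{2}$)
$l = \frac{\sqrt{1770}}{6}$ ($l = \sqrt{4 \cdot 3^{2} + \left(- \frac{21}{-2} + \frac{16}{4 - -2}\right)} = \sqrt{4 \cdot 9 + \left(\left(-21\right) \left(- \frac{1}{2}\right) + \frac{16}{4 + 2}\right)} = \sqrt{36 + \left(\frac{21}{2} + \frac{16}{6}\right)} = \sqrt{36 + \left(\frac{21}{2} + 16 \cdot \frac{1}{6}\right)} = \sqrt{36 + \left(\frac{21}{2} + \frac{8}{3}\right)} = \sqrt{36 + \frac{79}{6}} = \sqrt{\frac{295}{6}} = \frac{\sqrt{1770}}{6} \approx 7.0119$)
$l^{2} = \left(\frac{\sqrt{1770}}{6}\right)^{2} = \frac{295}{6}$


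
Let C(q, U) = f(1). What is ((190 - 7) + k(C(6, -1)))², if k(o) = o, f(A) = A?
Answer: 33856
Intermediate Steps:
C(q, U) = 1
((190 - 7) + k(C(6, -1)))² = ((190 - 7) + 1)² = (183 + 1)² = 184² = 33856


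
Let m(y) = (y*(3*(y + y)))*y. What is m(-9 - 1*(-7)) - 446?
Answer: -494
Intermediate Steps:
m(y) = 6*y**3 (m(y) = (y*(3*(2*y)))*y = (y*(6*y))*y = (6*y**2)*y = 6*y**3)
m(-9 - 1*(-7)) - 446 = 6*(-9 - 1*(-7))**3 - 446 = 6*(-9 + 7)**3 - 446 = 6*(-2)**3 - 446 = 6*(-8) - 446 = -48 - 446 = -494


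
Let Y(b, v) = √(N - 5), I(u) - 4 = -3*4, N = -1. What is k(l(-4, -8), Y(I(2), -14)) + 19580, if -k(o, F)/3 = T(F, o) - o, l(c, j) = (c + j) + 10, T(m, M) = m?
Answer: 19574 - 3*I*√6 ≈ 19574.0 - 7.3485*I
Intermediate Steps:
I(u) = -8 (I(u) = 4 - 3*4 = 4 - 12 = -8)
Y(b, v) = I*√6 (Y(b, v) = √(-1 - 5) = √(-6) = I*√6)
l(c, j) = 10 + c + j
k(o, F) = -3*F + 3*o (k(o, F) = -3*(F - o) = -3*F + 3*o)
k(l(-4, -8), Y(I(2), -14)) + 19580 = (-3*I*√6 + 3*(10 - 4 - 8)) + 19580 = (-3*I*√6 + 3*(-2)) + 19580 = (-3*I*√6 - 6) + 19580 = (-6 - 3*I*√6) + 19580 = 19574 - 3*I*√6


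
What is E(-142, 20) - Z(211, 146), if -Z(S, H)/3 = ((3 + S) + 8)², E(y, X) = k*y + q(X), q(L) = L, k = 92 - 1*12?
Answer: 136512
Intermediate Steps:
k = 80 (k = 92 - 12 = 80)
E(y, X) = X + 80*y (E(y, X) = 80*y + X = X + 80*y)
Z(S, H) = -3*(11 + S)² (Z(S, H) = -3*((3 + S) + 8)² = -3*(11 + S)²)
E(-142, 20) - Z(211, 146) = (20 + 80*(-142)) - (-3)*(11 + 211)² = (20 - 11360) - (-3)*222² = -11340 - (-3)*49284 = -11340 - 1*(-147852) = -11340 + 147852 = 136512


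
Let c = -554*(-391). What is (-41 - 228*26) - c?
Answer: -222583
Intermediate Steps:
c = 216614
(-41 - 228*26) - c = (-41 - 228*26) - 1*216614 = (-41 - 5928) - 216614 = -5969 - 216614 = -222583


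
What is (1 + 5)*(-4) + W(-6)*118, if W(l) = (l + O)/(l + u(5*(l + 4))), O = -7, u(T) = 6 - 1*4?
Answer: 719/2 ≈ 359.50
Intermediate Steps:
u(T) = 2 (u(T) = 6 - 4 = 2)
W(l) = (-7 + l)/(2 + l) (W(l) = (l - 7)/(l + 2) = (-7 + l)/(2 + l))
(1 + 5)*(-4) + W(-6)*118 = (1 + 5)*(-4) + ((-7 - 6)/(2 - 6))*118 = 6*(-4) + (-13/(-4))*118 = -24 - ¼*(-13)*118 = -24 + (13/4)*118 = -24 + 767/2 = 719/2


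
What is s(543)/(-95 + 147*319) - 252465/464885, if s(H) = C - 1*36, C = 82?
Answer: -1179347236/2175568823 ≈ -0.54209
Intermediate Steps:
s(H) = 46 (s(H) = 82 - 1*36 = 82 - 36 = 46)
s(543)/(-95 + 147*319) - 252465/464885 = 46/(-95 + 147*319) - 252465/464885 = 46/(-95 + 46893) - 252465*1/464885 = 46/46798 - 50493/92977 = 46*(1/46798) - 50493/92977 = 23/23399 - 50493/92977 = -1179347236/2175568823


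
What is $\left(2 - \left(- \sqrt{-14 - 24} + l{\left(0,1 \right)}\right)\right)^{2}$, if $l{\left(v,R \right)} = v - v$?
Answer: $\left(2 + i \sqrt{38}\right)^{2} \approx -34.0 + 24.658 i$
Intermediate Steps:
$l{\left(v,R \right)} = 0$
$\left(2 - \left(- \sqrt{-14 - 24} + l{\left(0,1 \right)}\right)\right)^{2} = \left(2 - - \sqrt{-14 - 24}\right)^{2} = \left(2 + \left(\sqrt{-14 - 24} + 0\right)\right)^{2} = \left(2 + \left(\sqrt{-38} + 0\right)\right)^{2} = \left(2 + \left(i \sqrt{38} + 0\right)\right)^{2} = \left(2 + i \sqrt{38}\right)^{2}$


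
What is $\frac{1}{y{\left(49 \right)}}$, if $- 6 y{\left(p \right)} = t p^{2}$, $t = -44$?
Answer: $\frac{3}{52822} \approx 5.6794 \cdot 10^{-5}$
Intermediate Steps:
$y{\left(p \right)} = \frac{22 p^{2}}{3}$ ($y{\left(p \right)} = - \frac{\left(-44\right) p^{2}}{6} = \frac{22 p^{2}}{3}$)
$\frac{1}{y{\left(49 \right)}} = \frac{1}{\frac{22}{3} \cdot 49^{2}} = \frac{1}{\frac{22}{3} \cdot 2401} = \frac{1}{\frac{52822}{3}} = \frac{3}{52822}$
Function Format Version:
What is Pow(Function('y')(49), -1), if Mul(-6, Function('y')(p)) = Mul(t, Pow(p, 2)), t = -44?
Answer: Rational(3, 52822) ≈ 5.6794e-5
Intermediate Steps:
Function('y')(p) = Mul(Rational(22, 3), Pow(p, 2)) (Function('y')(p) = Mul(Rational(-1, 6), Mul(-44, Pow(p, 2))) = Mul(Rational(22, 3), Pow(p, 2)))
Pow(Function('y')(49), -1) = Pow(Mul(Rational(22, 3), Pow(49, 2)), -1) = Pow(Mul(Rational(22, 3), 2401), -1) = Pow(Rational(52822, 3), -1) = Rational(3, 52822)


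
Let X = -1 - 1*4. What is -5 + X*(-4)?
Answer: 15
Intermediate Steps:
X = -5 (X = -1 - 4 = -5)
-5 + X*(-4) = -5 - 5*(-4) = -5 + 20 = 15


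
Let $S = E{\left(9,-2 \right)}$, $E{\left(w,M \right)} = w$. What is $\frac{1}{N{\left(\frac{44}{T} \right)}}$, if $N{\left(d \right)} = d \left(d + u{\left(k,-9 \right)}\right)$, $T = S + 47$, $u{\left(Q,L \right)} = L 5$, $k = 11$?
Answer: $- \frac{196}{6809} \approx -0.028785$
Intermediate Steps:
$S = 9$
$u{\left(Q,L \right)} = 5 L$
$T = 56$ ($T = 9 + 47 = 56$)
$N{\left(d \right)} = d \left(-45 + d\right)$ ($N{\left(d \right)} = d \left(d + 5 \left(-9\right)\right) = d \left(d - 45\right) = d \left(-45 + d\right)$)
$\frac{1}{N{\left(\frac{44}{T} \right)}} = \frac{1}{\frac{44}{56} \left(-45 + \frac{44}{56}\right)} = \frac{1}{44 \cdot \frac{1}{56} \left(-45 + 44 \cdot \frac{1}{56}\right)} = \frac{1}{\frac{11}{14} \left(-45 + \frac{11}{14}\right)} = \frac{1}{\frac{11}{14} \left(- \frac{619}{14}\right)} = \frac{1}{- \frac{6809}{196}} = - \frac{196}{6809}$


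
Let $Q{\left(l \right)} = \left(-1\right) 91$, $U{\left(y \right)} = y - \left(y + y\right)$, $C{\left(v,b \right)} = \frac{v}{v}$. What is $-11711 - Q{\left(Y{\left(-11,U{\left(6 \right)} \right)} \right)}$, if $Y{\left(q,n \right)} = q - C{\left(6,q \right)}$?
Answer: $-11620$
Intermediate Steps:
$C{\left(v,b \right)} = 1$
$U{\left(y \right)} = - y$ ($U{\left(y \right)} = y - 2 y = - y$)
$Y{\left(q,n \right)} = -1 + q$ ($Y{\left(q,n \right)} = q - 1 = -1 + q$)
$Q{\left(l \right)} = -91$
$-11711 - Q{\left(Y{\left(-11,U{\left(6 \right)} \right)} \right)} = -11711 - -91 = -11711 + 91 = -11620$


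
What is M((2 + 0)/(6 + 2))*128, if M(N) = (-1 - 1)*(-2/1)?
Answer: 512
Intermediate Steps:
M(N) = 4 (M(N) = -(-4) = -2*(-2) = 4)
M((2 + 0)/(6 + 2))*128 = 4*128 = 512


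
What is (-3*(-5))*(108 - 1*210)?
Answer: -1530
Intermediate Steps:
(-3*(-5))*(108 - 1*210) = 15*(108 - 210) = 15*(-102) = -1530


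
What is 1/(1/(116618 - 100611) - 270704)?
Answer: -16007/4333158927 ≈ -3.6941e-6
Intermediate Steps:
1/(1/(116618 - 100611) - 270704) = 1/(1/16007 - 270704) = 1/(-4333158927/16007) = -16007/4333158927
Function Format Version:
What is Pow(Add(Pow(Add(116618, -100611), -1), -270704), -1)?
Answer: Rational(-16007, 4333158927) ≈ -3.6941e-6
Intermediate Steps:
Pow(Add(Pow(Add(116618, -100611), -1), -270704), -1) = Pow(Add(Pow(16007, -1), -270704), -1) = Pow(Add(Rational(1, 16007), -270704), -1) = Pow(Rational(-4333158927, 16007), -1) = Rational(-16007, 4333158927)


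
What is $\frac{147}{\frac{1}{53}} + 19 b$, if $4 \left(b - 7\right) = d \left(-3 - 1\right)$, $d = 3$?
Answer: $7867$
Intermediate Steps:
$b = 4$ ($b = 7 + \frac{3 \left(-3 - 1\right)}{4} = 7 + \frac{3 \left(-4\right)}{4} = 7 + \frac{1}{4} \left(-12\right) = 7 - 3 = 4$)
$\frac{147}{\frac{1}{53}} + 19 b = \frac{147}{\frac{1}{53}} + 19 \cdot 4 = 147 \frac{1}{\frac{1}{53}} + 76 = 147 \cdot 53 + 76 = 7791 + 76 = 7867$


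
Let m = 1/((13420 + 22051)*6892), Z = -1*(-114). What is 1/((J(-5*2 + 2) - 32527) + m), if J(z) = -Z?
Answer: -244466132/7979619014611 ≈ -3.0636e-5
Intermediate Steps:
Z = 114
J(z) = -114 (J(z) = -1*114 = -114)
m = 1/244466132 (m = (1/6892)/35471 = (1/35471)*(1/6892) = 1/244466132 ≈ 4.0905e-9)
1/((J(-5*2 + 2) - 32527) + m) = 1/((-114 - 32527) + 1/244466132) = 1/(-32641 + 1/244466132) = 1/(-7979619014611/244466132) = -244466132/7979619014611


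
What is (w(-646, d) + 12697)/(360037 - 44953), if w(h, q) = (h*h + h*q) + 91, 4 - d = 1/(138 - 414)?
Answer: 58997437/43481592 ≈ 1.3568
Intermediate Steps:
d = 1105/276 (d = 4 - 1/(138 - 414) = 4 - 1/(-276) = 4 - 1*(-1/276) = 4 + 1/276 = 1105/276 ≈ 4.0036)
w(h, q) = 91 + h² + h*q (w(h, q) = (h² + h*q) + 91 = 91 + h² + h*q)
(w(-646, d) + 12697)/(360037 - 44953) = ((91 + (-646)² - 646*1105/276) + 12697)/(360037 - 44953) = ((91 + 417316 - 356915/138) + 12697)/315084 = (57245251/138 + 12697)*(1/315084) = (58997437/138)*(1/315084) = 58997437/43481592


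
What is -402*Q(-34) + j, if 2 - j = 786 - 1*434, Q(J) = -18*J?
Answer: -246374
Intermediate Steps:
j = -350 (j = 2 - (786 - 1*434) = 2 - (786 - 434) = 2 - 1*352 = 2 - 352 = -350)
-402*Q(-34) + j = -(-7236)*(-34) - 350 = -402*612 - 350 = -246024 - 350 = -246374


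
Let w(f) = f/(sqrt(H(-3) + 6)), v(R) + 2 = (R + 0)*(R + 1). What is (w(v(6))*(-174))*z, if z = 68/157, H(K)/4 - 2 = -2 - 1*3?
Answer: 78880*I*sqrt(6)/157 ≈ 1230.7*I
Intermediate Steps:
H(K) = -12 (H(K) = 8 + 4*(-2 - 1*3) = 8 + 4*(-2 - 3) = 8 + 4*(-5) = 8 - 20 = -12)
v(R) = -2 + R*(1 + R) (v(R) = -2 + (R + 0)*(R + 1) = -2 + R*(1 + R))
z = 68/157 (z = 68*(1/157) = 68/157 ≈ 0.43312)
w(f) = -I*f*sqrt(6)/6 (w(f) = f/(sqrt(-12 + 6)) = f/(sqrt(-6)) = f/((I*sqrt(6))) = f*(-I*sqrt(6)/6) = -I*f*sqrt(6)/6)
(w(v(6))*(-174))*z = (-I*(-2 + 6 + 6**2)*sqrt(6)/6*(-174))*(68/157) = (-I*(-2 + 6 + 36)*sqrt(6)/6*(-174))*(68/157) = (-1/6*I*40*sqrt(6)*(-174))*(68/157) = (-20*I*sqrt(6)/3*(-174))*(68/157) = (1160*I*sqrt(6))*(68/157) = 78880*I*sqrt(6)/157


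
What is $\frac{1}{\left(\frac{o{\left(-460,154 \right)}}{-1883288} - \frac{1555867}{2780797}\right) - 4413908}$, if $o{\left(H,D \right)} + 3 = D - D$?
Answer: $- \frac{5237041620536}{23115822835354122993} \approx -2.2656 \cdot 10^{-7}$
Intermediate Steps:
$o{\left(H,D \right)} = -3$ ($o{\left(H,D \right)} = -3 + \left(D - D\right) = -3 + 0 = -3$)
$\frac{1}{\left(\frac{o{\left(-460,154 \right)}}{-1883288} - \frac{1555867}{2780797}\right) - 4413908} = \frac{1}{\left(- \frac{3}{-1883288} - \frac{1555867}{2780797}\right) - 4413908} = \frac{1}{\left(\left(-3\right) \left(- \frac{1}{1883288}\right) - \frac{1555867}{2780797}\right) - 4413908} = \frac{1}{\left(\frac{3}{1883288} - \frac{1555867}{2780797}\right) - 4413908} = \frac{1}{- \frac{2930137308305}{5237041620536} - 4413908} = \frac{1}{- \frac{23115822835354122993}{5237041620536}} = - \frac{5237041620536}{23115822835354122993}$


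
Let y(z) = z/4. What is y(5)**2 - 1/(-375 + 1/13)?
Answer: 61029/38992 ≈ 1.5652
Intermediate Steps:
y(z) = z/4 (y(z) = z*(1/4) = z/4)
y(5)**2 - 1/(-375 + 1/13) = ((1/4)*5)**2 - 1/(-375 + 1/13) = (5/4)**2 - 1/(-375 + 1/13) = 25/16 - 1/(-4874/13) = 25/16 - 1*(-13/4874) = 25/16 + 13/4874 = 61029/38992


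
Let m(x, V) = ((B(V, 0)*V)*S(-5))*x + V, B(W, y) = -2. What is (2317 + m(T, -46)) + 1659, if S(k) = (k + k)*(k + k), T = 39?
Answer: 362730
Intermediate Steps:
S(k) = 4*k² (S(k) = (2*k)*(2*k) = 4*k²)
m(x, V) = V - 200*V*x (m(x, V) = ((-2*V)*(4*(-5)²))*x + V = ((-2*V)*(4*25))*x + V = (-2*V*100)*x + V = (-200*V)*x + V = -200*V*x + V = V - 200*V*x)
(2317 + m(T, -46)) + 1659 = (2317 - 46*(1 - 200*39)) + 1659 = (2317 - 46*(1 - 7800)) + 1659 = (2317 - 46*(-7799)) + 1659 = (2317 + 358754) + 1659 = 361071 + 1659 = 362730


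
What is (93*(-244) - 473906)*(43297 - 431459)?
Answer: 192760472876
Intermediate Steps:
(93*(-244) - 473906)*(43297 - 431459) = (-22692 - 473906)*(-388162) = -496598*(-388162) = 192760472876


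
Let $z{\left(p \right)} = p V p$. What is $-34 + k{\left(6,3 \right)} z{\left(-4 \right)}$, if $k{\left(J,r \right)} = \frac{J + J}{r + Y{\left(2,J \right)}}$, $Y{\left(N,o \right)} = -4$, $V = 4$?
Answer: $-802$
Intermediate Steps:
$k{\left(J,r \right)} = \frac{2 J}{-4 + r}$ ($k{\left(J,r \right)} = \frac{J + J}{r - 4} = \frac{2 J}{-4 + r}$)
$z{\left(p \right)} = 4 p^{2}$ ($z{\left(p \right)} = p 4 p = 4 p p = 4 p^{2}$)
$-34 + k{\left(6,3 \right)} z{\left(-4 \right)} = -34 + 2 \cdot 6 \frac{1}{-4 + 3} \cdot 4 \left(-4\right)^{2} = -34 + 2 \cdot 6 \frac{1}{-1} \cdot 4 \cdot 16 = -34 + 2 \cdot 6 \left(-1\right) 64 = -34 - 768 = -802$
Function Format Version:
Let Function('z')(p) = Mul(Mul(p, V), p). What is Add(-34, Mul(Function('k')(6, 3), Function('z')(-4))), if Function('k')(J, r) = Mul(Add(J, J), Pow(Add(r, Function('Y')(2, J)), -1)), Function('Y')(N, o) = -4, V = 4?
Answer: -802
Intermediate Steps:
Function('k')(J, r) = Mul(2, J, Pow(Add(-4, r), -1)) (Function('k')(J, r) = Mul(Add(J, J), Pow(Add(r, -4), -1)) = Mul(Mul(2, J), Pow(Add(-4, r), -1)) = Mul(2, J, Pow(Add(-4, r), -1)))
Function('z')(p) = Mul(4, Pow(p, 2)) (Function('z')(p) = Mul(Mul(p, 4), p) = Mul(Mul(4, p), p) = Mul(4, Pow(p, 2)))
Add(-34, Mul(Function('k')(6, 3), Function('z')(-4))) = Add(-34, Mul(Mul(2, 6, Pow(Add(-4, 3), -1)), Mul(4, Pow(-4, 2)))) = Add(-34, Mul(Mul(2, 6, Pow(-1, -1)), Mul(4, 16))) = Add(-34, Mul(Mul(2, 6, -1), 64)) = Add(-34, Mul(-12, 64)) = Add(-34, -768) = -802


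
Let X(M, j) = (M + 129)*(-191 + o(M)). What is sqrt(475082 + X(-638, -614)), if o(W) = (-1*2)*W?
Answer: I*sqrt(77183) ≈ 277.82*I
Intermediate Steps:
o(W) = -2*W
X(M, j) = (-191 - 2*M)*(129 + M) (X(M, j) = (M + 129)*(-191 - 2*M) = (129 + M)*(-191 - 2*M) = (-191 - 2*M)*(129 + M))
sqrt(475082 + X(-638, -614)) = sqrt(475082 + (-24639 - 449*(-638) - 2*(-638)**2)) = sqrt(475082 + (-24639 + 286462 - 2*407044)) = sqrt(475082 + (-24639 + 286462 - 814088)) = sqrt(475082 - 552265) = sqrt(-77183) = I*sqrt(77183)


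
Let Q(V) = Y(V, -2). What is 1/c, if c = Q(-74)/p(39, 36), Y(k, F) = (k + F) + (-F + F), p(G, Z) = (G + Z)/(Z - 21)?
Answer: -5/76 ≈ -0.065789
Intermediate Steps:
p(G, Z) = (G + Z)/(-21 + Z)
Y(k, F) = F + k (Y(k, F) = (F + k) + 0 = F + k)
Q(V) = -2 + V
c = -76/5 (c = (-2 - 74)/(((39 + 36)/(-21 + 36))) = -76/(75/15) = -76/((1/15)*75) = -76/5 ≈ -15.200)
1/c = 1/(-76/5) = -5/76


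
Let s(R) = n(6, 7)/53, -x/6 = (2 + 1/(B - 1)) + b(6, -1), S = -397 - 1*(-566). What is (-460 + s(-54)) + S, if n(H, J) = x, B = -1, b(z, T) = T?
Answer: -15426/53 ≈ -291.06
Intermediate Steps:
S = 169 (S = -397 + 566 = 169)
x = -3 (x = -6*((2 + 1/(-1 - 1)) - 1) = -6*((2 + 1/(-2)) - 1) = -6*((2 - 1/2) - 1) = -6*(3/2 - 1) = -6*1/2 = -3)
n(H, J) = -3
s(R) = -3/53
(-460 + s(-54)) + S = (-460 - 3/53) + 169 = -24383/53 + 169 = -15426/53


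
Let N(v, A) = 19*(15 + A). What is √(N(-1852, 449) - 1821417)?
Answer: I*√1812601 ≈ 1346.3*I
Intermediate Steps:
N(v, A) = 285 + 19*A
√(N(-1852, 449) - 1821417) = √((285 + 19*449) - 1821417) = √((285 + 8531) - 1821417) = √(8816 - 1821417) = √(-1812601) = I*√1812601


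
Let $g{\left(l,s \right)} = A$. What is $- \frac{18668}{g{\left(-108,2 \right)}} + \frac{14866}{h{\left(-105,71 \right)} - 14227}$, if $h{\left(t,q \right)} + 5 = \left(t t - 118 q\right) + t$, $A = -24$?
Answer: $\frac{27234017}{35070} \approx 776.56$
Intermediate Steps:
$g{\left(l,s \right)} = -24$
$h{\left(t,q \right)} = -5 + t + t^{2} - 118 q$ ($h{\left(t,q \right)} = -5 - \left(- t + 118 q - t t\right) = -5 - \left(- t - t^{2} + 118 q\right) = -5 + \left(t + t^{2} - 118 q\right) = -5 + t + t^{2} - 118 q$)
$- \frac{18668}{g{\left(-108,2 \right)}} + \frac{14866}{h{\left(-105,71 \right)} - 14227} = - \frac{18668}{-24} + \frac{14866}{\left(-5 - 105 + \left(-105\right)^{2} - 8378\right) - 14227} = \left(-18668\right) \left(- \frac{1}{24}\right) + \frac{14866}{\left(-5 - 105 + 11025 - 8378\right) - 14227} = \frac{4667}{6} + \frac{14866}{2537 - 14227} = \frac{4667}{6} + \frac{14866}{-11690} = \frac{4667}{6} + 14866 \left(- \frac{1}{11690}\right) = \frac{4667}{6} - \frac{7433}{5845} = \frac{27234017}{35070}$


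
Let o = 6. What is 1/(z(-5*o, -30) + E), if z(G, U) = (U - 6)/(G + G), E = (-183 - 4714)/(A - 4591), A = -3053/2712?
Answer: 12453845/20752971 ≈ 0.60010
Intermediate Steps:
A = -3053/2712 (A = -3053*1/2712 = -3053/2712 ≈ -1.1257)
E = 13280664/12453845 (E = (-183 - 4714)/(-3053/2712 - 4591) = -4897/(-12453845/2712) = -4897*(-2712/12453845) = 13280664/12453845 ≈ 1.0664)
z(G, U) = (-6 + U)/(2*G) (z(G, U) = (-6 + U)/((2*G)) = (-6 + U)*(1/(2*G)) = (-6 + U)/(2*G))
1/(z(-5*o, -30) + E) = 1/((-6 - 30)/(2*((-5*6))) + 13280664/12453845) = 1/((½)*(-36)/(-30) + 13280664/12453845) = 1/((½)*(-1/30)*(-36) + 13280664/12453845) = 1/(⅗ + 13280664/12453845) = 1/(20752971/12453845) = 12453845/20752971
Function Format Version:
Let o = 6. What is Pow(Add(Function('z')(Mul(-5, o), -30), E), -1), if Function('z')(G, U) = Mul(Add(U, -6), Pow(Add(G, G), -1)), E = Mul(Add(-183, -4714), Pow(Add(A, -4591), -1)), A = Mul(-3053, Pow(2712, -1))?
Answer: Rational(12453845, 20752971) ≈ 0.60010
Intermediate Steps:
A = Rational(-3053, 2712) (A = Mul(-3053, Rational(1, 2712)) = Rational(-3053, 2712) ≈ -1.1257)
E = Rational(13280664, 12453845) (E = Mul(Add(-183, -4714), Pow(Add(Rational(-3053, 2712), -4591), -1)) = Mul(-4897, Pow(Rational(-12453845, 2712), -1)) = Mul(-4897, Rational(-2712, 12453845)) = Rational(13280664, 12453845) ≈ 1.0664)
Function('z')(G, U) = Mul(Rational(1, 2), Pow(G, -1), Add(-6, U)) (Function('z')(G, U) = Mul(Add(-6, U), Pow(Mul(2, G), -1)) = Mul(Add(-6, U), Mul(Rational(1, 2), Pow(G, -1))) = Mul(Rational(1, 2), Pow(G, -1), Add(-6, U)))
Pow(Add(Function('z')(Mul(-5, o), -30), E), -1) = Pow(Add(Mul(Rational(1, 2), Pow(Mul(-5, 6), -1), Add(-6, -30)), Rational(13280664, 12453845)), -1) = Pow(Add(Mul(Rational(1, 2), Pow(-30, -1), -36), Rational(13280664, 12453845)), -1) = Pow(Add(Mul(Rational(1, 2), Rational(-1, 30), -36), Rational(13280664, 12453845)), -1) = Pow(Add(Rational(3, 5), Rational(13280664, 12453845)), -1) = Pow(Rational(20752971, 12453845), -1) = Rational(12453845, 20752971)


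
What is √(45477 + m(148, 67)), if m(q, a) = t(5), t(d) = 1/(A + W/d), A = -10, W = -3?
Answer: 2*√31936157/53 ≈ 213.25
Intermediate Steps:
t(d) = 1/(-10 - 3/d)
m(q, a) = -5/53 (m(q, a) = -1*5/(3 + 10*5) = -1*5/(3 + 50) = -1*5/53 = -1*5*1/53 = -5/53)
√(45477 + m(148, 67)) = √(45477 - 5/53) = √(2410276/53) = 2*√31936157/53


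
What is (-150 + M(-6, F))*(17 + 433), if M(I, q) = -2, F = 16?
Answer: -68400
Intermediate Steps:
(-150 + M(-6, F))*(17 + 433) = (-150 - 2)*(17 + 433) = -152*450 = -68400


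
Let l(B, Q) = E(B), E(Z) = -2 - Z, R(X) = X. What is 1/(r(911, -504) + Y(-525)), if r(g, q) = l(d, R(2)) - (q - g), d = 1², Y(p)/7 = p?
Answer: -1/2263 ≈ -0.00044189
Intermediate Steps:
Y(p) = 7*p
d = 1
l(B, Q) = -2 - B
r(g, q) = -3 + g - q (r(g, q) = (-2 - 1*1) - (q - g) = (-2 - 1) + (g - q) = -3 + (g - q) = -3 + g - q)
1/(r(911, -504) + Y(-525)) = 1/((-3 + 911 - 1*(-504)) + 7*(-525)) = 1/((-3 + 911 + 504) - 3675) = 1/(1412 - 3675) = 1/(-2263) = -1/2263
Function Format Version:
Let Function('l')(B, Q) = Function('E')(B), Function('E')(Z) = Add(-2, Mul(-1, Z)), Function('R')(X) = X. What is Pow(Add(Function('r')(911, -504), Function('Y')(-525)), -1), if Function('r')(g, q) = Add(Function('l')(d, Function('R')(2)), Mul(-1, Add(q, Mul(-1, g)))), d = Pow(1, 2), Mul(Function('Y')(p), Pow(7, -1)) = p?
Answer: Rational(-1, 2263) ≈ -0.00044189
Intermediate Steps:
Function('Y')(p) = Mul(7, p)
d = 1
Function('l')(B, Q) = Add(-2, Mul(-1, B))
Function('r')(g, q) = Add(-3, g, Mul(-1, q)) (Function('r')(g, q) = Add(Add(-2, Mul(-1, 1)), Mul(-1, Add(q, Mul(-1, g)))) = Add(Add(-2, -1), Add(g, Mul(-1, q))) = Add(-3, Add(g, Mul(-1, q))) = Add(-3, g, Mul(-1, q)))
Pow(Add(Function('r')(911, -504), Function('Y')(-525)), -1) = Pow(Add(Add(-3, 911, Mul(-1, -504)), Mul(7, -525)), -1) = Pow(Add(Add(-3, 911, 504), -3675), -1) = Pow(Add(1412, -3675), -1) = Pow(-2263, -1) = Rational(-1, 2263)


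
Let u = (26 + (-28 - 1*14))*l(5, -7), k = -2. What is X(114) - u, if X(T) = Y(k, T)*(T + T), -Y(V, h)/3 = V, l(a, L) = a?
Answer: 1448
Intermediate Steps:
Y(V, h) = -3*V
X(T) = 12*T (X(T) = (-3*(-2))*(T + T) = 6*(2*T) = 12*T)
u = -80 (u = (26 + (-28 - 1*14))*5 = (26 + (-28 - 14))*5 = (26 - 42)*5 = -16*5 = -80)
X(114) - u = 12*114 - 1*(-80) = 1368 + 80 = 1448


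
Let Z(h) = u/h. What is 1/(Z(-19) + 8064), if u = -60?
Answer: 19/153276 ≈ 0.00012396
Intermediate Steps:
Z(h) = -60/h
1/(Z(-19) + 8064) = 1/(-60/(-19) + 8064) = 1/(-60*(-1/19) + 8064) = 1/(60/19 + 8064) = 1/(153276/19) = 19/153276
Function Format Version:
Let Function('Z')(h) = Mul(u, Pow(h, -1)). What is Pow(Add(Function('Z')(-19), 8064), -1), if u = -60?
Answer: Rational(19, 153276) ≈ 0.00012396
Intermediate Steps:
Function('Z')(h) = Mul(-60, Pow(h, -1))
Pow(Add(Function('Z')(-19), 8064), -1) = Pow(Add(Mul(-60, Pow(-19, -1)), 8064), -1) = Pow(Add(Mul(-60, Rational(-1, 19)), 8064), -1) = Pow(Add(Rational(60, 19), 8064), -1) = Pow(Rational(153276, 19), -1) = Rational(19, 153276)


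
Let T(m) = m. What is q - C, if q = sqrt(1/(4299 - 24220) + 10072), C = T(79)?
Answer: -79 + sqrt(3997035319431)/19921 ≈ 21.359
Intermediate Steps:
C = 79
q = sqrt(3997035319431)/19921 (q = sqrt(1/(-19921) + 10072) = sqrt(-1/19921 + 10072) = sqrt(200644311/19921) = sqrt(3997035319431)/19921 ≈ 100.36)
q - C = sqrt(3997035319431)/19921 - 1*79 = sqrt(3997035319431)/19921 - 79 = -79 + sqrt(3997035319431)/19921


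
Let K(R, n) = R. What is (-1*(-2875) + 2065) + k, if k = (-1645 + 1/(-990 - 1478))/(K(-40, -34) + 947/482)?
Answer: 37578553727/7540974 ≈ 4983.3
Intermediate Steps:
k = 326142167/7540974 (k = (-1645 + 1/(-990 - 1478))/(-40 + 947/482) = (-1645 + 1/(-2468))/(-40 + 947*(1/482)) = (-1645 - 1/2468)/(-40 + 947/482) = -4059861/(2468*(-18333/482)) = -4059861/2468*(-482/18333) = 326142167/7540974 ≈ 43.249)
(-1*(-2875) + 2065) + k = (-1*(-2875) + 2065) + 326142167/7540974 = (2875 + 2065) + 326142167/7540974 = 4940 + 326142167/7540974 = 37578553727/7540974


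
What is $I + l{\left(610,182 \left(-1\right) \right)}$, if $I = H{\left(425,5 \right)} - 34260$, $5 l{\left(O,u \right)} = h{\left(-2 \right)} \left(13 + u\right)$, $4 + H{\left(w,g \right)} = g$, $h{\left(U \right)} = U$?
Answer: $- \frac{170957}{5} \approx -34191.0$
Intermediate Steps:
$H{\left(w,g \right)} = -4 + g$
$l{\left(O,u \right)} = - \frac{26}{5} - \frac{2 u}{5}$ ($l{\left(O,u \right)} = \frac{\left(-2\right) \left(13 + u\right)}{5} = \frac{-26 - 2 u}{5} = - \frac{26}{5} - \frac{2 u}{5}$)
$I = -34259$ ($I = \left(-4 + 5\right) - 34260 = 1 - 34260 = -34259$)
$I + l{\left(610,182 \left(-1\right) \right)} = -34259 - \left(\frac{26}{5} + \frac{2 \cdot 182 \left(-1\right)}{5}\right) = -34259 - - \frac{338}{5} = -34259 + \left(- \frac{26}{5} + \frac{364}{5}\right) = -34259 + \frac{338}{5} = - \frac{170957}{5}$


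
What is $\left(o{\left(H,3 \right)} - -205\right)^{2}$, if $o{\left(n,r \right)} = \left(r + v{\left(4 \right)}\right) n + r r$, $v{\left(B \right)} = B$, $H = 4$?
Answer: $58564$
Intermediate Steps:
$o{\left(n,r \right)} = r^{2} + n \left(4 + r\right)$ ($o{\left(n,r \right)} = \left(r + 4\right) n + r r = \left(4 + r\right) n + r^{2} = n \left(4 + r\right) + r^{2} = r^{2} + n \left(4 + r\right)$)
$\left(o{\left(H,3 \right)} - -205\right)^{2} = \left(\left(3^{2} + 4 \cdot 4 + 4 \cdot 3\right) - -205\right)^{2} = \left(\left(9 + 16 + 12\right) + 205\right)^{2} = \left(37 + 205\right)^{2} = 242^{2} = 58564$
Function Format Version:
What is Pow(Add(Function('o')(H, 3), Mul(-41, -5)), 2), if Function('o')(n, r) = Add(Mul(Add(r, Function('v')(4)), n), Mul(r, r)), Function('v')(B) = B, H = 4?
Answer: 58564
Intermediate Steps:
Function('o')(n, r) = Add(Pow(r, 2), Mul(n, Add(4, r))) (Function('o')(n, r) = Add(Mul(Add(r, 4), n), Mul(r, r)) = Add(Mul(Add(4, r), n), Pow(r, 2)) = Add(Mul(n, Add(4, r)), Pow(r, 2)) = Add(Pow(r, 2), Mul(n, Add(4, r))))
Pow(Add(Function('o')(H, 3), Mul(-41, -5)), 2) = Pow(Add(Add(Pow(3, 2), Mul(4, 4), Mul(4, 3)), Mul(-41, -5)), 2) = Pow(Add(Add(9, 16, 12), 205), 2) = Pow(Add(37, 205), 2) = Pow(242, 2) = 58564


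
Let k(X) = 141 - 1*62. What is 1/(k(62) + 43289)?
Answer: 1/43368 ≈ 2.3058e-5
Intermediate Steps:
k(X) = 79 (k(X) = 141 - 62 = 79)
1/(k(62) + 43289) = 1/(79 + 43289) = 1/43368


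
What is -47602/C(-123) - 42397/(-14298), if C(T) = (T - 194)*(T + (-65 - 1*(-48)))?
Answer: 150120683/79318155 ≈ 1.8926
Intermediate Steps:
C(T) = (-194 + T)*(-17 + T) (C(T) = (-194 + T)*(T + (-65 + 48)) = (-194 + T)*(T - 17) = (-194 + T)*(-17 + T))
-47602/C(-123) - 42397/(-14298) = -47602/(3298 + (-123)**2 - 211*(-123)) - 42397/(-14298) = -47602/(3298 + 15129 + 25953) - 42397*(-1/14298) = -47602/44380 + 42397/14298 = -47602*1/44380 + 42397/14298 = -23801/22190 + 42397/14298 = 150120683/79318155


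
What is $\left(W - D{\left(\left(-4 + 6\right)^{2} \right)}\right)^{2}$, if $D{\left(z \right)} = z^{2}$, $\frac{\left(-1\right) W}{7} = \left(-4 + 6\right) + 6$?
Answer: $5184$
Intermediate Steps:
$W = -56$ ($W = - 7 \left(\left(-4 + 6\right) + 6\right) = - 7 \left(2 + 6\right) = \left(-7\right) 8 = -56$)
$\left(W - D{\left(\left(-4 + 6\right)^{2} \right)}\right)^{2} = \left(-56 - \left(\left(-4 + 6\right)^{2}\right)^{2}\right)^{2} = \left(-56 - \left(2^{2}\right)^{2}\right)^{2} = \left(-56 - 4^{2}\right)^{2} = \left(-56 - 16\right)^{2} = \left(-72\right)^{2} = 5184$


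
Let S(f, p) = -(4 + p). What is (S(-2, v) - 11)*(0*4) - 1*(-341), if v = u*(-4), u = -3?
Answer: 341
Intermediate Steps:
v = 12 (v = -3*(-4) = 12)
S(f, p) = -4 - p
(S(-2, v) - 11)*(0*4) - 1*(-341) = ((-4 - 1*12) - 11)*(0*4) - 1*(-341) = ((-4 - 12) - 11)*0 + 341 = (-16 - 11)*0 + 341 = -27*0 + 341 = 0 + 341 = 341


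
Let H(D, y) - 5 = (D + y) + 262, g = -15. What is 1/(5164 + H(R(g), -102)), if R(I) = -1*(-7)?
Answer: 1/5336 ≈ 0.00018741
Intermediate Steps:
R(I) = 7
H(D, y) = 267 + D + y (H(D, y) = 5 + ((D + y) + 262) = 5 + (262 + D + y) = 267 + D + y)
1/(5164 + H(R(g), -102)) = 1/(5164 + (267 + 7 - 102)) = 1/(5164 + 172) = 1/5336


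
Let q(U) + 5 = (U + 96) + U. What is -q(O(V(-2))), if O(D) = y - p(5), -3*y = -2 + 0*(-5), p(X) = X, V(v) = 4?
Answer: -247/3 ≈ -82.333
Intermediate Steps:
y = ⅔ (y = -(-2 + 0*(-5))/3 = -(-2 + 0)/3 = -⅓*(-2) = ⅔ ≈ 0.66667)
O(D) = -13/3 (O(D) = ⅔ - 1*5 = ⅔ - 5 = -13/3)
q(U) = 91 + 2*U (q(U) = -5 + ((U + 96) + U) = -5 + ((96 + U) + U) = -5 + (96 + 2*U) = 91 + 2*U)
-q(O(V(-2))) = -(91 + 2*(-13/3)) = -(91 - 26/3) = -1*247/3 = -247/3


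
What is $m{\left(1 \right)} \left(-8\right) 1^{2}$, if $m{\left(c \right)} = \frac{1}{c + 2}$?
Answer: $- \frac{8}{3} \approx -2.6667$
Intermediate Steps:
$m{\left(c \right)} = \frac{1}{2 + c}$
$m{\left(1 \right)} \left(-8\right) 1^{2} = \frac{1}{2 + 1} \left(-8\right) 1^{2} = \frac{1}{3} \left(-8\right) 1 = \left(- \frac{8}{3}\right) 1 = - \frac{8}{3}$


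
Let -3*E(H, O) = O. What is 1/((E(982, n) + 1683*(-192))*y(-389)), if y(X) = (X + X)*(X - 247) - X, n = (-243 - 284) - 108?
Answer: -3/479733483281 ≈ -6.2535e-12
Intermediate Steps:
n = -635 (n = -527 - 108 = -635)
E(H, O) = -O/3
y(X) = -X + 2*X*(-247 + X) (y(X) = (2*X)*(-247 + X) - X = 2*X*(-247 + X) - X = -X + 2*X*(-247 + X))
1/((E(982, n) + 1683*(-192))*y(-389)) = 1/((-⅓*(-635) + 1683*(-192))*((-389*(-495 + 2*(-389))))) = 1/((635/3 - 323136)*((-389*(-495 - 778)))) = 1/((-968773/3)*((-389*(-1273)))) = -3/968773/495197 = -3/968773*1/495197 = -3/479733483281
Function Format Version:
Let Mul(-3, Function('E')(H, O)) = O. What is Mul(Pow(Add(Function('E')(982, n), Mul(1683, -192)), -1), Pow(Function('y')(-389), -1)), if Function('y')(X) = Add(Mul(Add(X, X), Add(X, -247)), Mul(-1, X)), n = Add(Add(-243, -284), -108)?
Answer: Rational(-3, 479733483281) ≈ -6.2535e-12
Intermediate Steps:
n = -635 (n = Add(-527, -108) = -635)
Function('E')(H, O) = Mul(Rational(-1, 3), O)
Function('y')(X) = Add(Mul(-1, X), Mul(2, X, Add(-247, X))) (Function('y')(X) = Add(Mul(Mul(2, X), Add(-247, X)), Mul(-1, X)) = Add(Mul(2, X, Add(-247, X)), Mul(-1, X)) = Add(Mul(-1, X), Mul(2, X, Add(-247, X))))
Mul(Pow(Add(Function('E')(982, n), Mul(1683, -192)), -1), Pow(Function('y')(-389), -1)) = Mul(Pow(Add(Mul(Rational(-1, 3), -635), Mul(1683, -192)), -1), Pow(Mul(-389, Add(-495, Mul(2, -389))), -1)) = Mul(Pow(Add(Rational(635, 3), -323136), -1), Pow(Mul(-389, Add(-495, -778)), -1)) = Mul(Pow(Rational(-968773, 3), -1), Pow(Mul(-389, -1273), -1)) = Mul(Rational(-3, 968773), Pow(495197, -1)) = Mul(Rational(-3, 968773), Rational(1, 495197)) = Rational(-3, 479733483281)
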